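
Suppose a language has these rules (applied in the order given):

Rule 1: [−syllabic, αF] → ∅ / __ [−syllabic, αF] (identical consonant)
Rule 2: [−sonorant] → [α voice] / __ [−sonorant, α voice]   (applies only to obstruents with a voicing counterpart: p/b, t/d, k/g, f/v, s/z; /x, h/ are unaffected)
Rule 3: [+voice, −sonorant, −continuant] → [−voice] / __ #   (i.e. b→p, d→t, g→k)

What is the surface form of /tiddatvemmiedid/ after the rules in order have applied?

tidadvemiedit

Rule 1 (degemination): /dd/ is a geminate; the first /d/ deletes. /mm/ is a geminate; the first /m/ deletes. /tiddatvemmiedid/ → tidatvemiedid.
Rule 2 (regressive voicing assimilation): /t/ precedes the voiced obstruent /v/, so it voices to [d] by assimilation. /tidatvemiedid/ → tidadvemiedid.
Rule 3 (final devoicing): /d/ is a voiced stop in word-final position, so it devoices to [t]. /tidadvemiedid/ → tidadvemiedit.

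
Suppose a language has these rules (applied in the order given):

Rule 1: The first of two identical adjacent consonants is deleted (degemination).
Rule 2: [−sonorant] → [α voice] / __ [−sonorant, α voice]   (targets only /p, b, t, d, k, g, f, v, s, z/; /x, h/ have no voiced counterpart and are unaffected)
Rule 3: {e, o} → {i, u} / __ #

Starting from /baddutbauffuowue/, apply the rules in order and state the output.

badudbaufuowui

Rule 1 (degemination): /dd/ is a geminate; the first /d/ deletes. /ff/ is a geminate; the first /f/ deletes. /baddutbauffuowue/ → badutbaufuowue.
Rule 2 (regressive voicing assimilation): /t/ precedes the voiced obstruent /b/, so it voices to [d] by assimilation. /badutbaufuowue/ → badudbaufuowue.
Rule 3 (final vowel raising): /e/ is a mid vowel in word-final position, so it raises to [i]. /badudbaufuowue/ → badudbaufuowui.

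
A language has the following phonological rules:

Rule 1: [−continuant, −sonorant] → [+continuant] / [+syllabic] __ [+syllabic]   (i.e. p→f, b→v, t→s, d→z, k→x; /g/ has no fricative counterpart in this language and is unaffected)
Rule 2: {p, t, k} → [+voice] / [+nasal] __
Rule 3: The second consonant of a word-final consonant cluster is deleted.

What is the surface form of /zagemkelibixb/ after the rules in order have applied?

zagemgelivix

Rule 1 (intervocalic spirantization): /b/ is a stop between vowels /i/ and /i/, so it spirantizes to the fricative [v]. /zagemkelibixb/ → zagemkelivixb.
Rule 2 (post-nasal voicing): /k/ is a voiceless stop immediately after the nasal /m/, so it voices to [g]. /zagemkelivixb/ → zagemgelivixb.
Rule 3 (final cluster simplification): /b/ is the second consonant of a word-final cluster /xb/, so it deletes. /zagemgelivixb/ → zagemgelivix.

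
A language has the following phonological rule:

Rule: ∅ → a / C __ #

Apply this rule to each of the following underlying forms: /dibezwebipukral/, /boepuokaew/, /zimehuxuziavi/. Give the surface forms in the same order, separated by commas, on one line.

dibezwebipukrala, boepuokaewa, zimehuxuziavi

/dibezwebipukral/: the form ends in the consonant /l/, so [a] is inserted word-finally. → [dibezwebipukrala].
/boepuokaew/: the form ends in the consonant /w/, so [a] is inserted word-finally. → [boepuokaewa].
/zimehuxuziavi/: the rule's environment is not met; surfaces unchanged as [zimehuxuziavi].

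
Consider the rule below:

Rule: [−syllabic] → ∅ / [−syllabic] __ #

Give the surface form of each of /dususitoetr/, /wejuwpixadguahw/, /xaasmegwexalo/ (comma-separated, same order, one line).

dususitoet, wejuwpixadguah, xaasmegwexalo

/dususitoetr/: /r/ is the second consonant of a word-final cluster /tr/, so it deletes. → [dususitoet].
/wejuwpixadguahw/: /w/ is the second consonant of a word-final cluster /hw/, so it deletes. → [wejuwpixadguah].
/xaasmegwexalo/: the rule's environment is not met; surfaces unchanged as [xaasmegwexalo].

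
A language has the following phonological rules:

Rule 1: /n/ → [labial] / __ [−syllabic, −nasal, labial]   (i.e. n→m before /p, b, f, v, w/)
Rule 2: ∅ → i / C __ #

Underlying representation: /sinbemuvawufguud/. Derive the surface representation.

Rule 1 (nasal place assimilation): /n/ precedes the labial consonant /b/, so it assimilates in place to [m]. /sinbemuvawufguud/ → simbemuvawufguud.
Rule 2 (final i-epenthesis): the form ends in the consonant /d/, so [i] is inserted word-finally. /simbemuvawufguud/ → simbemuvawufguudi.

simbemuvawufguudi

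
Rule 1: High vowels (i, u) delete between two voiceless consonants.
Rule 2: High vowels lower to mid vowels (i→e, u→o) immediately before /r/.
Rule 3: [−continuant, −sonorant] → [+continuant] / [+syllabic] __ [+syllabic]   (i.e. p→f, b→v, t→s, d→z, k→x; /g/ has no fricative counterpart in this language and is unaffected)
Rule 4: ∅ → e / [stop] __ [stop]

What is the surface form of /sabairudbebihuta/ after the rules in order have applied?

Rule 1 (high vowel syncope): /u/ is a high vowel flanked by voiceless consonants /h/ and /t/, so it deletes. /sabairudbebihuta/ → sabairudbebihta.
Rule 2 (pre-rhotic lowering): /i/ is a high vowel immediately before /r/, so it lowers to [e]. /sabairudbebihta/ → sabaerudbebihta.
Rule 3 (intervocalic spirantization): /b/ is a stop between vowels /a/ and /a/, so it spirantizes to the fricative [v]. /b/ is a stop between vowels /e/ and /i/, so it spirantizes to the fricative [v]. /sabaerudbebihta/ → savaerudbevihta.
Rule 4 (stop-cluster e-epenthesis): /d/ and /b/ form a stop–stop cluster, so [e] is inserted between them. /savaerudbevihta/ → savaerudebevihta.

savaerudebevihta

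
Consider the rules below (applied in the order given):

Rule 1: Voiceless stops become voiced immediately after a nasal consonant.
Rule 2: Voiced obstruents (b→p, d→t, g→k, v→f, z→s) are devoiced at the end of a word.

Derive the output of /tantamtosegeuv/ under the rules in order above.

tandamdosegeuf

Rule 1 (post-nasal voicing): /t/ is a voiceless stop immediately after the nasal /n/, so it voices to [d]. /t/ is a voiceless stop immediately after the nasal /m/, so it voices to [d]. /tantamtosegeuv/ → tandamdosegeuv.
Rule 2 (final devoicing): /v/ is a voiced obstruent in word-final position, so it devoices to [f]. /tandamdosegeuv/ → tandamdosegeuf.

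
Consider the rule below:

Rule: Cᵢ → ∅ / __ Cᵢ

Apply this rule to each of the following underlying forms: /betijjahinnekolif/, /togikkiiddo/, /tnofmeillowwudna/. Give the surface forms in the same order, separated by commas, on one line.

/betijjahinnekolif/: /jj/ is a geminate; the first /j/ deletes. /nn/ is a geminate; the first /n/ deletes. → [betijahinekolif].
/togikkiiddo/: /kk/ is a geminate; the first /k/ deletes. /dd/ is a geminate; the first /d/ deletes. → [togikiido].
/tnofmeillowwudna/: /ll/ is a geminate; the first /l/ deletes. /ww/ is a geminate; the first /w/ deletes. → [tnofmeilowudna].

betijahinekolif, togikiido, tnofmeilowudna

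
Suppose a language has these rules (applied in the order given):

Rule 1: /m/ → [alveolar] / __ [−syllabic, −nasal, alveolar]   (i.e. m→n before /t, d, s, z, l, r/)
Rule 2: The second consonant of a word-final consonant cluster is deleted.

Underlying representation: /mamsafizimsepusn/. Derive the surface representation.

Rule 1 (nasal place assimilation): /m/ precedes the alveolar consonant /s/, so it assimilates in place to [n]. /m/ precedes the alveolar consonant /s/, so it assimilates in place to [n]. /mamsafizimsepusn/ → mansafizinsepusn.
Rule 2 (final cluster simplification): /n/ is the second consonant of a word-final cluster /sn/, so it deletes. /mansafizinsepusn/ → mansafizinsepus.

mansafizinsepus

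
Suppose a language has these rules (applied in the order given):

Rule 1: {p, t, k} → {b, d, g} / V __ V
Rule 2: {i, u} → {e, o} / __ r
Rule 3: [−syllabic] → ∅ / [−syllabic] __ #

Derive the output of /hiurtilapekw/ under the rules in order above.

hiortilabek

Rule 1 (intervocalic voicing): /p/ is a voiceless stop between vowels /a/ and /e/, so it voices to [b]. /hiurtilapekw/ → hiurtilabekw.
Rule 2 (pre-rhotic lowering): /u/ is a high vowel immediately before /r/, so it lowers to [o]. /hiurtilabekw/ → hiortilabekw.
Rule 3 (final cluster simplification): /w/ is the second consonant of a word-final cluster /kw/, so it deletes. /hiortilabekw/ → hiortilabek.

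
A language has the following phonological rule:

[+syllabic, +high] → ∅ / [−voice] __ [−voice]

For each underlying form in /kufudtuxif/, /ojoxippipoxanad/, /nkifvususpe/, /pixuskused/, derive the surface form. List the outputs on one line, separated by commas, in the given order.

kfudtxf, ojoxpppoxanad, nkfvusspe, pxsksed

/kufudtuxif/: /u/ is a high vowel flanked by voiceless consonants /k/ and /f/, so it deletes. /u/ is a high vowel flanked by voiceless consonants /t/ and /x/, so it deletes. /i/ is a high vowel flanked by voiceless consonants /x/ and /f/, so it deletes. → [kfudtxf].
/ojoxippipoxanad/: /i/ is a high vowel flanked by voiceless consonants /x/ and /p/, so it deletes. /i/ is a high vowel flanked by voiceless consonants /p/ and /p/, so it deletes. → [ojoxpppoxanad].
/nkifvususpe/: /i/ is a high vowel flanked by voiceless consonants /k/ and /f/, so it deletes. /u/ is a high vowel flanked by voiceless consonants /s/ and /s/, so it deletes. → [nkfvusspe].
/pixuskused/: /i/ is a high vowel flanked by voiceless consonants /p/ and /x/, so it deletes. /u/ is a high vowel flanked by voiceless consonants /x/ and /s/, so it deletes. /u/ is a high vowel flanked by voiceless consonants /k/ and /s/, so it deletes. → [pxsksed].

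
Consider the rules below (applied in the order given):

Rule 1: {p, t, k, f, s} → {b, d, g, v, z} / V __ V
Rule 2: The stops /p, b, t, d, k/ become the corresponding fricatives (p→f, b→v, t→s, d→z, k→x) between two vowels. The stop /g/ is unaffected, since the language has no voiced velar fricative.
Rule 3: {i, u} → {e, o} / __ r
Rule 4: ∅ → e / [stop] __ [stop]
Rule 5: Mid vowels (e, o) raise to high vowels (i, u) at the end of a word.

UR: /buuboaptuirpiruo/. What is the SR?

Rule 1 (intervocalic voicing): no segment meets the environment; /buuboaptuirpiruo/ is unchanged.
Rule 2 (intervocalic spirantization): /b/ is a stop between vowels /u/ and /o/, so it spirantizes to the fricative [v]. /buuboaptuirpiruo/ → buuvoaptuirpiruo.
Rule 3 (pre-rhotic lowering): /i/ is a high vowel immediately before /r/, so it lowers to [e]. /i/ is a high vowel immediately before /r/, so it lowers to [e]. /buuvoaptuirpiruo/ → buuvoaptuerperuo.
Rule 4 (stop-cluster e-epenthesis): /p/ and /t/ form a stop–stop cluster, so [e] is inserted between them. /buuvoaptuerperuo/ → buuvoapetuerperuo.
Rule 5 (final vowel raising): /o/ is a mid vowel in word-final position, so it raises to [u]. /buuvoapetuerperuo/ → buuvoapetuerperuu.

buuvoapetuerperuu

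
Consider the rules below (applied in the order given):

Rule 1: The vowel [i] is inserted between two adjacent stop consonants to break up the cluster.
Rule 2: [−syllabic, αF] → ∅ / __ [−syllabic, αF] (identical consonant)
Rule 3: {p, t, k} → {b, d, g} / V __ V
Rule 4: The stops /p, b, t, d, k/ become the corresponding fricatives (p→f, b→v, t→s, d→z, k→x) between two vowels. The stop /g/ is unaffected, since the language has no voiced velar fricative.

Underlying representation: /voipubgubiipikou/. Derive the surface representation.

Rule 1 (stop-cluster i-epenthesis): /b/ and /g/ form a stop–stop cluster, so [i] is inserted between them. /voipubgubiipikou/ → voipubigubiipikou.
Rule 2 (degemination): no segment meets the environment; /voipubigubiipikou/ is unchanged.
Rule 3 (intervocalic voicing): /p/ is a voiceless stop between vowels /i/ and /u/, so it voices to [b]. /p/ is a voiceless stop between vowels /i/ and /i/, so it voices to [b]. /k/ is a voiceless stop between vowels /i/ and /o/, so it voices to [g]. /voipubigubiipikou/ → voibubigubiibigou.
Rule 4 (intervocalic spirantization): /b/ is a stop between vowels /i/ and /u/, so it spirantizes to the fricative [v]. /b/ is a stop between vowels /u/ and /i/, so it spirantizes to the fricative [v]. /b/ is a stop between vowels /u/ and /i/, so it spirantizes to the fricative [v]. /b/ is a stop between vowels /i/ and /i/, so it spirantizes to the fricative [v]. /voibubigubiibigou/ → voivuviguviivigou.

voivuviguviivigou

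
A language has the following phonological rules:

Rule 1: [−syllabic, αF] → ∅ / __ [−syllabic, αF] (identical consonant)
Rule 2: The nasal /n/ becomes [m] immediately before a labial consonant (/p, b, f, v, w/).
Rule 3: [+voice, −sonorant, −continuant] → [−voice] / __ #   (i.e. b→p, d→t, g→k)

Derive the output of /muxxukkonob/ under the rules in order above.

muxukonop

Rule 1 (degemination): /xx/ is a geminate; the first /x/ deletes. /kk/ is a geminate; the first /k/ deletes. /muxxukkonob/ → muxukonob.
Rule 2 (nasal place assimilation): no segment meets the environment; /muxukonob/ is unchanged.
Rule 3 (final devoicing): /b/ is a voiced stop in word-final position, so it devoices to [p]. /muxukonob/ → muxukonop.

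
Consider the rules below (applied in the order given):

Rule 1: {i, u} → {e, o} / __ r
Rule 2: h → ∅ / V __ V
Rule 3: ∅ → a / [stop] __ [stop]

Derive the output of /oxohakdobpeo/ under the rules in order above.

Rule 1 (pre-rhotic lowering): no segment meets the environment; /oxohakdobpeo/ is unchanged.
Rule 2 (intervocalic h-deletion): /h/ occurs between vowels /o/ and /a/, so it deletes. /oxohakdobpeo/ → oxoakdobpeo.
Rule 3 (stop-cluster a-epenthesis): /k/ and /d/ form a stop–stop cluster, so [a] is inserted between them. /b/ and /p/ form a stop–stop cluster, so [a] is inserted between them. /oxoakdobpeo/ → oxoakadobapeo.

oxoakadobapeo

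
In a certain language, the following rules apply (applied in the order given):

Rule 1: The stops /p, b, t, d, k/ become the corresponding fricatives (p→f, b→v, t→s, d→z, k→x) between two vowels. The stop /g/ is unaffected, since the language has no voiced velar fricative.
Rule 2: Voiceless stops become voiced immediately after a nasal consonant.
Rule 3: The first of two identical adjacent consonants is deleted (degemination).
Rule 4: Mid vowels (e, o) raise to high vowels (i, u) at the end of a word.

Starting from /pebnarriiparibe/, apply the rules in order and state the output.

Rule 1 (intervocalic spirantization): /p/ is a stop between vowels /i/ and /a/, so it spirantizes to the fricative [f]. /b/ is a stop between vowels /i/ and /e/, so it spirantizes to the fricative [v]. /pebnarriiparibe/ → pebnarriifarive.
Rule 2 (post-nasal voicing): no segment meets the environment; /pebnarriifarive/ is unchanged.
Rule 3 (degemination): /rr/ is a geminate; the first /r/ deletes. /pebnarriifarive/ → pebnariifarive.
Rule 4 (final vowel raising): /e/ is a mid vowel in word-final position, so it raises to [i]. /pebnariifarive/ → pebnariifarivi.

pebnariifarivi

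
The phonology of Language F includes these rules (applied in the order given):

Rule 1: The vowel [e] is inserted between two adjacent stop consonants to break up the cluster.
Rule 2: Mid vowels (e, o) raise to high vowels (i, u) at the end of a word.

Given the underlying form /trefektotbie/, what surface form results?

trefeketotebii

Rule 1 (stop-cluster e-epenthesis): /k/ and /t/ form a stop–stop cluster, so [e] is inserted between them. /t/ and /b/ form a stop–stop cluster, so [e] is inserted between them. /trefektotbie/ → trefeketotebie.
Rule 2 (final vowel raising): /e/ is a mid vowel in word-final position, so it raises to [i]. /trefeketotebie/ → trefeketotebii.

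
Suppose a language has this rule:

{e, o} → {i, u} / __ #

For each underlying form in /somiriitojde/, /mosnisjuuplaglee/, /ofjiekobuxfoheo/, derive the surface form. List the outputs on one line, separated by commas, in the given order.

somiriitojdi, mosnisjuuplaglei, ofjiekobuxfoheu

/somiriitojde/: /e/ is a mid vowel in word-final position, so it raises to [i]. → [somiriitojdi].
/mosnisjuuplaglee/: /e/ is a mid vowel in word-final position, so it raises to [i]. → [mosnisjuuplaglei].
/ofjiekobuxfoheo/: /o/ is a mid vowel in word-final position, so it raises to [u]. → [ofjiekobuxfoheu].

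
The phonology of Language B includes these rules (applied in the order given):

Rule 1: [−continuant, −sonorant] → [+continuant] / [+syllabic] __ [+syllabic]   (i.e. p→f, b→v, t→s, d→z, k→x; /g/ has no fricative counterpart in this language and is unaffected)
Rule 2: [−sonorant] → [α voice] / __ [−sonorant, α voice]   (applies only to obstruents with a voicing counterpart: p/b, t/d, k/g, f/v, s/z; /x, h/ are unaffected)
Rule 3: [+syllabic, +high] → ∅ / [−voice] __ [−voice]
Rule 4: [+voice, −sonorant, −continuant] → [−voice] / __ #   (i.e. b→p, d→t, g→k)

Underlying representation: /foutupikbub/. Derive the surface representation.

fousfigbup

Rule 1 (intervocalic spirantization): /t/ is a stop between vowels /u/ and /u/, so it spirantizes to the fricative [s]. /p/ is a stop between vowels /u/ and /i/, so it spirantizes to the fricative [f]. /foutupikbub/ → fousufikbub.
Rule 2 (regressive voicing assimilation): /k/ precedes the voiced obstruent /b/, so it voices to [g] by assimilation. /fousufikbub/ → fousufigbub.
Rule 3 (high vowel syncope): /u/ is a high vowel flanked by voiceless consonants /s/ and /f/, so it deletes. /fousufigbub/ → fousfigbub.
Rule 4 (final devoicing): /b/ is a voiced stop in word-final position, so it devoices to [p]. /fousfigbub/ → fousfigbup.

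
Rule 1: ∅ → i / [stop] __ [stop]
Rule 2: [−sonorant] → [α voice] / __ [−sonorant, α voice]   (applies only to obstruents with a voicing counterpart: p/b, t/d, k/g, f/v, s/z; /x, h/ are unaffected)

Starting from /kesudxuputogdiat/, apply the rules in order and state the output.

kesutxuputogidiat

Rule 1 (stop-cluster i-epenthesis): /g/ and /d/ form a stop–stop cluster, so [i] is inserted between them. /kesudxuputogdiat/ → kesudxuputogidiat.
Rule 2 (regressive voicing assimilation): /d/ precedes the voiceless obstruent /x/, so it devoices to [t] by assimilation. /kesudxuputogidiat/ → kesutxuputogidiat.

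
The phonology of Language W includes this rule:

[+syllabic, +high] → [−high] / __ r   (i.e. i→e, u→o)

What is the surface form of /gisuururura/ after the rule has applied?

Scanning /gisuururura/: /i/ at position 2 is not in the conditioning environment; /u/ at position 4 is not in the conditioning environment; /u/ is a high vowel immediately before /r/, so it lowers to [o]; /u/ is a high vowel immediately before /r/, so it lowers to [o]; /u/ is a high vowel immediately before /r/, so it lowers to [o].
Result: [gisuororora].

gisuororora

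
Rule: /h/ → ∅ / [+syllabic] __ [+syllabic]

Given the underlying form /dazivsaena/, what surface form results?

No segment of /dazivsaena/ meets the structural description of the rule, so the form surfaces unchanged.

dazivsaena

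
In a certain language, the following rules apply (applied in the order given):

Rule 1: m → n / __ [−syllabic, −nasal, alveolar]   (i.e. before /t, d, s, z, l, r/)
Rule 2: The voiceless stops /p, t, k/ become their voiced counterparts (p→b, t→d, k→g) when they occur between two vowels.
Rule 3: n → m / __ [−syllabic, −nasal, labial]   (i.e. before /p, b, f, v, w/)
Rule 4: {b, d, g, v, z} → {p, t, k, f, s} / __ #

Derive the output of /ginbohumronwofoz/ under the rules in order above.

gimbohunromwofos

Rule 1 (nasal place assimilation): /m/ precedes the alveolar consonant /r/, so it assimilates in place to [n]. /ginbohumronwofoz/ → ginbohunronwofoz.
Rule 2 (intervocalic voicing): no segment meets the environment; /ginbohunronwofoz/ is unchanged.
Rule 3 (nasal place assimilation): /n/ precedes the labial consonant /b/, so it assimilates in place to [m]. /n/ precedes the labial consonant /w/, so it assimilates in place to [m]. /ginbohunronwofoz/ → gimbohunromwofoz.
Rule 4 (final devoicing): /z/ is a voiced obstruent in word-final position, so it devoices to [s]. /gimbohunromwofoz/ → gimbohunromwofos.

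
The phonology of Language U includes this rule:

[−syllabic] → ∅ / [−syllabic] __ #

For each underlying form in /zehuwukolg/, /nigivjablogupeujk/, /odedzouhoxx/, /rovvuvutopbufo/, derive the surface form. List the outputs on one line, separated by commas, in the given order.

zehuwukol, nigivjablogupeuj, odedzouhox, rovvuvutopbufo

/zehuwukolg/: /g/ is the second consonant of a word-final cluster /lg/, so it deletes. → [zehuwukol].
/nigivjablogupeujk/: /k/ is the second consonant of a word-final cluster /jk/, so it deletes. → [nigivjablogupeuj].
/odedzouhoxx/: /x/ is the second consonant of a word-final cluster /xx/, so it deletes. → [odedzouhox].
/rovvuvutopbufo/: the rule's environment is not met; surfaces unchanged as [rovvuvutopbufo].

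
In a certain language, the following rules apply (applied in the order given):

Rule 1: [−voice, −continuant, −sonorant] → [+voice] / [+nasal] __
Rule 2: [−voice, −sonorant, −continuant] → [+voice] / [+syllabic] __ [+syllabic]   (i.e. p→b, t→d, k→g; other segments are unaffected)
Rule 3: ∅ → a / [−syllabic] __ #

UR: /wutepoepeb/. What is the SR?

Rule 1 (post-nasal voicing): no segment meets the environment; /wutepoepeb/ is unchanged.
Rule 2 (intervocalic voicing): /t/ is a voiceless stop between vowels /u/ and /e/, so it voices to [d]. /p/ is a voiceless stop between vowels /e/ and /o/, so it voices to [b]. /p/ is a voiceless stop between vowels /e/ and /e/, so it voices to [b]. /wutepoepeb/ → wudeboebeb.
Rule 3 (final a-epenthesis): the form ends in the consonant /b/, so [a] is inserted word-finally. /wudeboebeb/ → wudeboebeba.

wudeboebeba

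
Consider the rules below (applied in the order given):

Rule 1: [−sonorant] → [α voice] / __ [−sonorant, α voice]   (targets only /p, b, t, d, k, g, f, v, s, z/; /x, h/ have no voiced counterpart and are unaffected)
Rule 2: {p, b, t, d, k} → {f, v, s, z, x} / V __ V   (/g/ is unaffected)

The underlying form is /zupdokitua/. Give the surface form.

Rule 1 (regressive voicing assimilation): /p/ precedes the voiced obstruent /d/, so it voices to [b] by assimilation. /zupdokitua/ → zubdokitua.
Rule 2 (intervocalic spirantization): /k/ is a stop between vowels /o/ and /i/, so it spirantizes to the fricative [x]. /t/ is a stop between vowels /i/ and /u/, so it spirantizes to the fricative [s]. /zubdokitua/ → zubdoxisua.

zubdoxisua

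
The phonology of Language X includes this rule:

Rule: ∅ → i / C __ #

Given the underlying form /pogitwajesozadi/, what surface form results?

No segment of /pogitwajesozadi/ meets the structural description of the rule, so the form surfaces unchanged.

pogitwajesozadi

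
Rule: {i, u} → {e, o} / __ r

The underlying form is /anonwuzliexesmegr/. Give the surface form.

No segment of /anonwuzliexesmegr/ meets the structural description of the rule, so the form surfaces unchanged.

anonwuzliexesmegr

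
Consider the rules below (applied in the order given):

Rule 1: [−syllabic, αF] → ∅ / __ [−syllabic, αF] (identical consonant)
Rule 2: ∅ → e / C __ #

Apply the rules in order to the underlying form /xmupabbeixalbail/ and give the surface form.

Rule 1 (degemination): /bb/ is a geminate; the first /b/ deletes. /xmupabbeixalbail/ → xmupabeixalbail.
Rule 2 (final e-epenthesis): the form ends in the consonant /l/, so [e] is inserted word-finally. /xmupabeixalbail/ → xmupabeixalbaile.

xmupabeixalbaile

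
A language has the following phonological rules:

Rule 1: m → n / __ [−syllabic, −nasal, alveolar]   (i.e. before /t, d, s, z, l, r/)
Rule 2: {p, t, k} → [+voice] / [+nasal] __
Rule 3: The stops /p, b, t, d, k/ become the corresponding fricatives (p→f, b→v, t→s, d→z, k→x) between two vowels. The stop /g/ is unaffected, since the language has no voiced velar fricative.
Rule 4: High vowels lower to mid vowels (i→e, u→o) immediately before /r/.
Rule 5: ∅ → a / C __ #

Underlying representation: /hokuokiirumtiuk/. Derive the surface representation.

hoxuoxierundiuka

Rule 1 (nasal place assimilation): /m/ precedes the alveolar consonant /t/, so it assimilates in place to [n]. /hokuokiirumtiuk/ → hokuokiiruntiuk.
Rule 2 (post-nasal voicing): /t/ is a voiceless stop immediately after the nasal /n/, so it voices to [d]. /hokuokiiruntiuk/ → hokuokiirundiuk.
Rule 3 (intervocalic spirantization): /k/ is a stop between vowels /o/ and /u/, so it spirantizes to the fricative [x]. /k/ is a stop between vowels /o/ and /i/, so it spirantizes to the fricative [x]. /hokuokiirundiuk/ → hoxuoxiirundiuk.
Rule 4 (pre-rhotic lowering): /i/ is a high vowel immediately before /r/, so it lowers to [e]. /hoxuoxiirundiuk/ → hoxuoxierundiuk.
Rule 5 (final a-epenthesis): the form ends in the consonant /k/, so [a] is inserted word-finally. /hoxuoxierundiuk/ → hoxuoxierundiuka.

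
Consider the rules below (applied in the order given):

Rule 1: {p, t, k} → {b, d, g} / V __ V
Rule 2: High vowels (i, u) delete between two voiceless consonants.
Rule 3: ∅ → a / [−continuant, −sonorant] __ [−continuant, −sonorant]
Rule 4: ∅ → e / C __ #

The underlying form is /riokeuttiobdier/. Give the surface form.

Rule 1 (intervocalic voicing): /k/ is a voiceless stop between vowels /o/ and /e/, so it voices to [g]. /riokeuttiobdier/ → riogeuttiobdier.
Rule 2 (high vowel syncope): no segment meets the environment; /riogeuttiobdier/ is unchanged.
Rule 3 (stop-cluster a-epenthesis): /t/ and /t/ form a stop–stop cluster, so [a] is inserted between them. /b/ and /d/ form a stop–stop cluster, so [a] is inserted between them. /riogeuttiobdier/ → riogeutatiobadier.
Rule 4 (final e-epenthesis): the form ends in the consonant /r/, so [e] is inserted word-finally. /riogeutatiobadier/ → riogeutatiobadiere.

riogeutatiobadiere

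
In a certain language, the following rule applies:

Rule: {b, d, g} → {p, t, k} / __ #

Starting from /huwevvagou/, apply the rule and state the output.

huwevvagou

No segment of /huwevvagou/ meets the structural description of the rule, so the form surfaces unchanged.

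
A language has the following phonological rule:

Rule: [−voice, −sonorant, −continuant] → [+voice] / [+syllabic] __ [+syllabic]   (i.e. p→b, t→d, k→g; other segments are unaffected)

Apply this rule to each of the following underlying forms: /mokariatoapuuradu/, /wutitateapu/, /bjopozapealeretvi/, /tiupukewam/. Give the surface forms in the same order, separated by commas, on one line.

/mokariatoapuuradu/: /k/ is a voiceless stop between vowels /o/ and /a/, so it voices to [g]. /t/ is a voiceless stop between vowels /a/ and /o/, so it voices to [d]. /p/ is a voiceless stop between vowels /a/ and /u/, so it voices to [b]. → [mogariadoabuuradu].
/wutitateapu/: /t/ is a voiceless stop between vowels /u/ and /i/, so it voices to [d]. /t/ is a voiceless stop between vowels /i/ and /a/, so it voices to [d]. /t/ is a voiceless stop between vowels /a/ and /e/, so it voices to [d]. /p/ is a voiceless stop between vowels /a/ and /u/, so it voices to [b]. → [wudidadeabu].
/bjopozapealeretvi/: /p/ is a voiceless stop between vowels /o/ and /o/, so it voices to [b]. /p/ is a voiceless stop between vowels /a/ and /e/, so it voices to [b]. → [bjobozabealeretvi].
/tiupukewam/: /p/ is a voiceless stop between vowels /u/ and /u/, so it voices to [b]. /k/ is a voiceless stop between vowels /u/ and /e/, so it voices to [g]. → [tiubugewam].

mogariadoabuuradu, wudidadeabu, bjobozabealeretvi, tiubugewam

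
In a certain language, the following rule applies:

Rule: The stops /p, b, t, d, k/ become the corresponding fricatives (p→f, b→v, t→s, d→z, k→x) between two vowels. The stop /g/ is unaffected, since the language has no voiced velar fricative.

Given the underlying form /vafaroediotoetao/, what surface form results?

vafaroeziosoesao

/d/ is a stop between vowels /e/ and /i/, so it spirantizes to the fricative [z].
/t/ is a stop between vowels /o/ and /o/, so it spirantizes to the fricative [s].
/t/ is a stop between vowels /e/ and /a/, so it spirantizes to the fricative [s].
Surface form: [vafaroeziosoesao].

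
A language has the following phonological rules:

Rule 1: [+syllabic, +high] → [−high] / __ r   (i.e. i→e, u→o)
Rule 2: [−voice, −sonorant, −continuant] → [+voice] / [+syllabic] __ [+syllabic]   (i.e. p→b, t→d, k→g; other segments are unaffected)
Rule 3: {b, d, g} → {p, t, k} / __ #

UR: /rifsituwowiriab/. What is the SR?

Rule 1 (pre-rhotic lowering): /i/ is a high vowel immediately before /r/, so it lowers to [e]. /rifsituwowiriab/ → rifsituwoweriab.
Rule 2 (intervocalic voicing): /t/ is a voiceless stop between vowels /i/ and /u/, so it voices to [d]. /rifsituwoweriab/ → rifsiduwoweriab.
Rule 3 (final devoicing): /b/ is a voiced stop in word-final position, so it devoices to [p]. /rifsiduwoweriab/ → rifsiduwoweriap.

rifsiduwoweriap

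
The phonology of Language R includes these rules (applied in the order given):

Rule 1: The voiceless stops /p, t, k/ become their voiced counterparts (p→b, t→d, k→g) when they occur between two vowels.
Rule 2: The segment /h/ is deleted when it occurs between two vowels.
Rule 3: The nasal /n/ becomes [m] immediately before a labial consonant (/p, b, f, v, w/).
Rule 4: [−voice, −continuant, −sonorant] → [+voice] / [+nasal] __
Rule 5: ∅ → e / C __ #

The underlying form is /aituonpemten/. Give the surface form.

aiduombemdene

Rule 1 (intervocalic voicing): /t/ is a voiceless stop between vowels /i/ and /u/, so it voices to [d]. /aituonpemten/ → aiduonpemten.
Rule 2 (intervocalic h-deletion): no segment meets the environment; /aiduonpemten/ is unchanged.
Rule 3 (nasal place assimilation): /n/ precedes the labial consonant /p/, so it assimilates in place to [m]. /aiduonpemten/ → aiduompemten.
Rule 4 (post-nasal voicing): /p/ is a voiceless stop immediately after the nasal /m/, so it voices to [b]. /t/ is a voiceless stop immediately after the nasal /m/, so it voices to [d]. /aiduompemten/ → aiduombemden.
Rule 5 (final e-epenthesis): the form ends in the consonant /n/, so [e] is inserted word-finally. /aiduombemden/ → aiduombemdene.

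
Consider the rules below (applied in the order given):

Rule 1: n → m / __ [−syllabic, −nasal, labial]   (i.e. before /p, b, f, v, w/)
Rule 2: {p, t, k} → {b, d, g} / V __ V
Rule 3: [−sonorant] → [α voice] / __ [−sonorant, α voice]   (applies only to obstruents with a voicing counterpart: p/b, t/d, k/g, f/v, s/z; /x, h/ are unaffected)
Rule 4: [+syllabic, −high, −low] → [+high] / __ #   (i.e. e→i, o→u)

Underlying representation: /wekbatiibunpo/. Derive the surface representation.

wegbadiibumpu

Rule 1 (nasal place assimilation): /n/ precedes the labial consonant /p/, so it assimilates in place to [m]. /wekbatiibunpo/ → wekbatiibumpo.
Rule 2 (intervocalic voicing): /t/ is a voiceless stop between vowels /a/ and /i/, so it voices to [d]. /wekbatiibumpo/ → wekbadiibumpo.
Rule 3 (regressive voicing assimilation): /k/ precedes the voiced obstruent /b/, so it voices to [g] by assimilation. /wekbadiibumpo/ → wegbadiibumpo.
Rule 4 (final vowel raising): /o/ is a mid vowel in word-final position, so it raises to [u]. /wegbadiibumpo/ → wegbadiibumpu.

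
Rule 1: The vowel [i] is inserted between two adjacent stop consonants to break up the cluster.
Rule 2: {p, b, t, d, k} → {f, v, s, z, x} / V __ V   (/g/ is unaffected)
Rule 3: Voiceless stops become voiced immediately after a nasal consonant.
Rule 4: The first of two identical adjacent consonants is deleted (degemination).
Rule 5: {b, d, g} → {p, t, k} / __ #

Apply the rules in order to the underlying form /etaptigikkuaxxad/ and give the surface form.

Rule 1 (stop-cluster i-epenthesis): /p/ and /t/ form a stop–stop cluster, so [i] is inserted between them. /k/ and /k/ form a stop–stop cluster, so [i] is inserted between them. /etaptigikkuaxxad/ → etapitigikikuaxxad.
Rule 2 (intervocalic spirantization): /t/ is a stop between vowels /e/ and /a/, so it spirantizes to the fricative [s]. /p/ is a stop between vowels /a/ and /i/, so it spirantizes to the fricative [f]. /t/ is a stop between vowels /i/ and /i/, so it spirantizes to the fricative [s]. /k/ is a stop between vowels /i/ and /i/, so it spirantizes to the fricative [x]. /k/ is a stop between vowels /i/ and /u/, so it spirantizes to the fricative [x]. /etapitigikikuaxxad/ → esafisigixixuaxxad.
Rule 3 (post-nasal voicing): no segment meets the environment; /esafisigixixuaxxad/ is unchanged.
Rule 4 (degemination): /xx/ is a geminate; the first /x/ deletes. /esafisigixixuaxxad/ → esafisigixixuaxad.
Rule 5 (final devoicing): /d/ is a voiced stop in word-final position, so it devoices to [t]. /esafisigixixuaxad/ → esafisigixixuaxat.

esafisigixixuaxat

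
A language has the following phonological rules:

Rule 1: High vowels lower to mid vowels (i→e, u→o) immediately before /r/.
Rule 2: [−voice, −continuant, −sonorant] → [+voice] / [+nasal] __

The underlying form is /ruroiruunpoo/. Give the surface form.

Rule 1 (pre-rhotic lowering): /u/ is a high vowel immediately before /r/, so it lowers to [o]. /i/ is a high vowel immediately before /r/, so it lowers to [e]. /ruroiruunpoo/ → roroeruunpoo.
Rule 2 (post-nasal voicing): /p/ is a voiceless stop immediately after the nasal /n/, so it voices to [b]. /roroeruunpoo/ → roroeruunboo.

roroeruunboo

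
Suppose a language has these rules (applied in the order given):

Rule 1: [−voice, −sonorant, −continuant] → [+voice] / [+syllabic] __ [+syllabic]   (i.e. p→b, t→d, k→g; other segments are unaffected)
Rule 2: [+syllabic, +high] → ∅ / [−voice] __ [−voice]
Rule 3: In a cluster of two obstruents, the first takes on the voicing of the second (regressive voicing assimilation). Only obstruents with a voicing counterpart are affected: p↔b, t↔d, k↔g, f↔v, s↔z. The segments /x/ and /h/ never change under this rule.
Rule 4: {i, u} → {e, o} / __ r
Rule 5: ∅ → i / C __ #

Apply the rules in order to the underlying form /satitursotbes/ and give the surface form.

sadidorsodbesi

Rule 1 (intervocalic voicing): /t/ is a voiceless stop between vowels /a/ and /i/, so it voices to [d]. /t/ is a voiceless stop between vowels /i/ and /u/, so it voices to [d]. /satitursotbes/ → sadidursotbes.
Rule 2 (high vowel syncope): no segment meets the environment; /sadidursotbes/ is unchanged.
Rule 3 (regressive voicing assimilation): /t/ precedes the voiced obstruent /b/, so it voices to [d] by assimilation. /sadidursotbes/ → sadidursodbes.
Rule 4 (pre-rhotic lowering): /u/ is a high vowel immediately before /r/, so it lowers to [o]. /sadidursodbes/ → sadidorsodbes.
Rule 5 (final i-epenthesis): the form ends in the consonant /s/, so [i] is inserted word-finally. /sadidorsodbes/ → sadidorsodbesi.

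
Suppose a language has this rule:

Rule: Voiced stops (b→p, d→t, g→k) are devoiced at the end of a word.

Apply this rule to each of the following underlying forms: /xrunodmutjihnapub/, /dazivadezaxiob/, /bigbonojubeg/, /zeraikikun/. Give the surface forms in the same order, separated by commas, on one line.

xrunodmutjihnapup, dazivadezaxiop, bigbonojubek, zeraikikun

/xrunodmutjihnapub/: /b/ is a voiced stop in word-final position, so it devoices to [p]. → [xrunodmutjihnapup].
/dazivadezaxiob/: /b/ is a voiced stop in word-final position, so it devoices to [p]. → [dazivadezaxiop].
/bigbonojubeg/: /g/ is a voiced stop in word-final position, so it devoices to [k]. → [bigbonojubek].
/zeraikikun/: the rule's environment is not met; surfaces unchanged as [zeraikikun].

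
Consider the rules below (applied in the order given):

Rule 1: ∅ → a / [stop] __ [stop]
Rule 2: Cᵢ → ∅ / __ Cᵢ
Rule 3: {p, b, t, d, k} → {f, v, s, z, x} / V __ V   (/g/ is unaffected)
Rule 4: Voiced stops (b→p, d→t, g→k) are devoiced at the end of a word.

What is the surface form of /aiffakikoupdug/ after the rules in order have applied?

Rule 1 (stop-cluster a-epenthesis): /p/ and /d/ form a stop–stop cluster, so [a] is inserted between them. /aiffakikoupdug/ → aiffakikoupadug.
Rule 2 (degemination): /ff/ is a geminate; the first /f/ deletes. /aiffakikoupadug/ → aifakikoupadug.
Rule 3 (intervocalic spirantization): /k/ is a stop between vowels /a/ and /i/, so it spirantizes to the fricative [x]. /k/ is a stop between vowels /i/ and /o/, so it spirantizes to the fricative [x]. /p/ is a stop between vowels /u/ and /a/, so it spirantizes to the fricative [f]. /d/ is a stop between vowels /a/ and /u/, so it spirantizes to the fricative [z]. /aifakikoupadug/ → aifaxixoufazug.
Rule 4 (final devoicing): /g/ is a voiced stop in word-final position, so it devoices to [k]. /aifaxixoufazug/ → aifaxixoufazuk.

aifaxixoufazuk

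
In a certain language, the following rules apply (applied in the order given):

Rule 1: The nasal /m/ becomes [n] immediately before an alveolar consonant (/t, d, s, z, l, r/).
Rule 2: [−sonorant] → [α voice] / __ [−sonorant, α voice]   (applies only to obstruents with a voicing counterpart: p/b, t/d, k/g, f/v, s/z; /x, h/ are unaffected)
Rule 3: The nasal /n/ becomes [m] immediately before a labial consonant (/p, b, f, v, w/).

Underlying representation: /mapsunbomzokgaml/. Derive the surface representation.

Rule 1 (nasal place assimilation): /m/ precedes the alveolar consonant /z/, so it assimilates in place to [n]. /m/ precedes the alveolar consonant /l/, so it assimilates in place to [n]. /mapsunbomzokgaml/ → mapsunbonzokganl.
Rule 2 (regressive voicing assimilation): /k/ precedes the voiced obstruent /g/, so it voices to [g] by assimilation. /mapsunbonzokganl/ → mapsunbonzogganl.
Rule 3 (nasal place assimilation): /n/ precedes the labial consonant /b/, so it assimilates in place to [m]. /mapsunbonzogganl/ → mapsumbonzogganl.

mapsumbonzogganl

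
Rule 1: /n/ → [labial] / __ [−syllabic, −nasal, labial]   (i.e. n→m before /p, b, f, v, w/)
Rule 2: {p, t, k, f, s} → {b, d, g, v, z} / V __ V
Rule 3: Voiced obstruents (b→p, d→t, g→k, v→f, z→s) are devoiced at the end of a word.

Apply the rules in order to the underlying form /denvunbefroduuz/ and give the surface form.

Rule 1 (nasal place assimilation): /n/ precedes the labial consonant /v/, so it assimilates in place to [m]. /n/ precedes the labial consonant /b/, so it assimilates in place to [m]. /denvunbefroduuz/ → demvumbefroduuz.
Rule 2 (intervocalic voicing): no segment meets the environment; /demvumbefroduuz/ is unchanged.
Rule 3 (final devoicing): /z/ is a voiced obstruent in word-final position, so it devoices to [s]. /demvumbefroduuz/ → demvumbefroduus.

demvumbefroduus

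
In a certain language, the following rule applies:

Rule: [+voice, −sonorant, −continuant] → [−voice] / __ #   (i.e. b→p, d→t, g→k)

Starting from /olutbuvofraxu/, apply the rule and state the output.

olutbuvofraxu

No segment of /olutbuvofraxu/ meets the structural description of the rule, so the form surfaces unchanged.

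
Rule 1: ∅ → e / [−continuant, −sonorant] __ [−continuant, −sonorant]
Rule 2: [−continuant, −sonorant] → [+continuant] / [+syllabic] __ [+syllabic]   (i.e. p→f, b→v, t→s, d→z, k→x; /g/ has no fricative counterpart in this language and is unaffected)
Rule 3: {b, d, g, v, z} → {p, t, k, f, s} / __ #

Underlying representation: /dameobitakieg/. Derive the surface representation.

dameovisaxiek

Rule 1 (stop-cluster e-epenthesis): no segment meets the environment; /dameobitakieg/ is unchanged.
Rule 2 (intervocalic spirantization): /b/ is a stop between vowels /o/ and /i/, so it spirantizes to the fricative [v]. /t/ is a stop between vowels /i/ and /a/, so it spirantizes to the fricative [s]. /k/ is a stop between vowels /a/ and /i/, so it spirantizes to the fricative [x]. /dameobitakieg/ → dameovisaxieg.
Rule 3 (final devoicing): /g/ is a voiced obstruent in word-final position, so it devoices to [k]. /dameovisaxieg/ → dameovisaxiek.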